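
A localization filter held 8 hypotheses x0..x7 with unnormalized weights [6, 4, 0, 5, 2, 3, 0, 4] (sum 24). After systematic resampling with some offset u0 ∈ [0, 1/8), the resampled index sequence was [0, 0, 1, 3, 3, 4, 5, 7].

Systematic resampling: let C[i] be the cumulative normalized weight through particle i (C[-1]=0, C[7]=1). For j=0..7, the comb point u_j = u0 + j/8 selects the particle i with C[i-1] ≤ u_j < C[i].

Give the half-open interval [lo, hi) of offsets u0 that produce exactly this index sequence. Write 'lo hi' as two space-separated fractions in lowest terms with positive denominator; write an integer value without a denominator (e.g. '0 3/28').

C = [1/4, 5/12, 5/12, 5/8, 17/24, 5/6, 5/6, 1]
j=0 picked index 0: u0 ∈ [0, 1/4)
j=1 picked index 0: u0 ∈ [-1/8, 1/8)
j=2 picked index 1: u0 ∈ [0, 1/6)
j=3 picked index 3: u0 ∈ [1/24, 1/4)
j=4 picked index 3: u0 ∈ [-1/12, 1/8)
j=5 picked index 4: u0 ∈ [0, 1/12)
j=6 picked index 5: u0 ∈ [-1/24, 1/12)
j=7 picked index 7: u0 ∈ [-1/24, 1/8)
intersection: [1/24, 1/12)

1/24 1/12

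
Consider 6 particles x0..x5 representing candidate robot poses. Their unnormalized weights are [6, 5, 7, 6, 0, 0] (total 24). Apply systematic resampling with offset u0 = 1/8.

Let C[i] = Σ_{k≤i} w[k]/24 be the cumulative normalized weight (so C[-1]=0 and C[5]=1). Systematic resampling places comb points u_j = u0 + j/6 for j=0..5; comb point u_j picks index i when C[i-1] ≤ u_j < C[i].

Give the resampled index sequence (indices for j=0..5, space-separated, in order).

C = [1/4, 11/24, 3/4, 1, 1, 1]
j=0: u_0=1/8 ∈ [0, 1/4) → index 0
j=1: u_1=7/24 ∈ [1/4, 11/24) → index 1
j=2: u_2=11/24 ∈ [11/24, 3/4) → index 2
j=3: u_3=5/8 ∈ [11/24, 3/4) → index 2
j=4: u_4=19/24 ∈ [3/4, 1) → index 3
j=5: u_5=23/24 ∈ [3/4, 1) → index 3

0 1 2 2 3 3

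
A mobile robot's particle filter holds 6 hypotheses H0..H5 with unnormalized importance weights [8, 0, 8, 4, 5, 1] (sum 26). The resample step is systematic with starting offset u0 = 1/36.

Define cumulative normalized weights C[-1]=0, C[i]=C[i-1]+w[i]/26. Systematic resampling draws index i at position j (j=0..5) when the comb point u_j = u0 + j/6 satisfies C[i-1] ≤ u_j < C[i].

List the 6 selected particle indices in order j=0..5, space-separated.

C = [4/13, 4/13, 8/13, 10/13, 25/26, 1]
j=0: u_0=1/36 ∈ [0, 4/13) → index 0
j=1: u_1=7/36 ∈ [0, 4/13) → index 0
j=2: u_2=13/36 ∈ [4/13, 8/13) → index 2
j=3: u_3=19/36 ∈ [4/13, 8/13) → index 2
j=4: u_4=25/36 ∈ [8/13, 10/13) → index 3
j=5: u_5=31/36 ∈ [10/13, 25/26) → index 4

0 0 2 2 3 4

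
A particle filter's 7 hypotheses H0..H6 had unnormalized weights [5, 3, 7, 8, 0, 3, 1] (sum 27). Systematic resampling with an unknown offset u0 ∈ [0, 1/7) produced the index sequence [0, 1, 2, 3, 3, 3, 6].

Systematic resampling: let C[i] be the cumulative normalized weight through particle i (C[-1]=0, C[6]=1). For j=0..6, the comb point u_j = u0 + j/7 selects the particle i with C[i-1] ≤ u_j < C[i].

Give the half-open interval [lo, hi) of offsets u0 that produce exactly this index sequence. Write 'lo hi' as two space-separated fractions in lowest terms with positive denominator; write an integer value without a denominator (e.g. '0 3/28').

C = [5/27, 8/27, 5/9, 23/27, 23/27, 26/27, 1]
j=0 picked index 0: u0 ∈ [0, 5/27)
j=1 picked index 1: u0 ∈ [8/189, 29/189)
j=2 picked index 2: u0 ∈ [2/189, 17/63)
j=3 picked index 3: u0 ∈ [8/63, 80/189)
j=4 picked index 3: u0 ∈ [-1/63, 53/189)
j=5 picked index 3: u0 ∈ [-10/63, 26/189)
j=6 picked index 6: u0 ∈ [20/189, 1/7)
intersection: [8/63, 26/189)

8/63 26/189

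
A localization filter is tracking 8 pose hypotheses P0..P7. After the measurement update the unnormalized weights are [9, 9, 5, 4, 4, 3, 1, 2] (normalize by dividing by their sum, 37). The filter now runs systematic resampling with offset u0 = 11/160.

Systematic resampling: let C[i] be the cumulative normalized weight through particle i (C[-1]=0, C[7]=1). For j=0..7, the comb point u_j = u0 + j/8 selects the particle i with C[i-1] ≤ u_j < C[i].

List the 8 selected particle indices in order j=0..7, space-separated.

0 0 1 1 2 3 4 6

C = [9/37, 18/37, 23/37, 27/37, 31/37, 34/37, 35/37, 1]
j=0: u_0=11/160 ∈ [0, 9/37) → index 0
j=1: u_1=31/160 ∈ [0, 9/37) → index 0
j=2: u_2=51/160 ∈ [9/37, 18/37) → index 1
j=3: u_3=71/160 ∈ [9/37, 18/37) → index 1
j=4: u_4=91/160 ∈ [18/37, 23/37) → index 2
j=5: u_5=111/160 ∈ [23/37, 27/37) → index 3
j=6: u_6=131/160 ∈ [27/37, 31/37) → index 4
j=7: u_7=151/160 ∈ [34/37, 35/37) → index 6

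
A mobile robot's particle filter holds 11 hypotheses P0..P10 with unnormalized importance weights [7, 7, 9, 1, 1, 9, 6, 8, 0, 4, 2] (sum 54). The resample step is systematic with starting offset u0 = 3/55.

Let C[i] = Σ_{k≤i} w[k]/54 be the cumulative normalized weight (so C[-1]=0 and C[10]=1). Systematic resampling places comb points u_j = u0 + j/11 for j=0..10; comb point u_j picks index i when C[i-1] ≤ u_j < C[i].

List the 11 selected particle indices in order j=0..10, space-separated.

C = [7/54, 7/27, 23/54, 4/9, 25/54, 17/27, 20/27, 8/9, 8/9, 26/27, 1]
j=0: u_0=3/55 ∈ [0, 7/54) → index 0
j=1: u_1=8/55 ∈ [7/54, 7/27) → index 1
j=2: u_2=13/55 ∈ [7/54, 7/27) → index 1
j=3: u_3=18/55 ∈ [7/27, 23/54) → index 2
j=4: u_4=23/55 ∈ [7/27, 23/54) → index 2
j=5: u_5=28/55 ∈ [25/54, 17/27) → index 5
j=6: u_6=3/5 ∈ [25/54, 17/27) → index 5
j=7: u_7=38/55 ∈ [17/27, 20/27) → index 6
j=8: u_8=43/55 ∈ [20/27, 8/9) → index 7
j=9: u_9=48/55 ∈ [20/27, 8/9) → index 7
j=10: u_10=53/55 ∈ [26/27, 1) → index 10

0 1 1 2 2 5 5 6 7 7 10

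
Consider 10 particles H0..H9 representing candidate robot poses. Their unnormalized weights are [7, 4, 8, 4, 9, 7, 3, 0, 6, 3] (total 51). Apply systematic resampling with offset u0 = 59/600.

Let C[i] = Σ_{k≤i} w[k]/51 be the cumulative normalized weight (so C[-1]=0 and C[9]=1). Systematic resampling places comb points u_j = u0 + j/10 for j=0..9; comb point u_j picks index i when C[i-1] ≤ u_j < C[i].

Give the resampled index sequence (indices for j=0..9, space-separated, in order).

C = [7/51, 11/51, 19/51, 23/51, 32/51, 13/17, 14/17, 14/17, 16/17, 1]
j=0: u_0=59/600 ∈ [0, 7/51) → index 0
j=1: u_1=119/600 ∈ [7/51, 11/51) → index 1
j=2: u_2=179/600 ∈ [11/51, 19/51) → index 2
j=3: u_3=239/600 ∈ [19/51, 23/51) → index 3
j=4: u_4=299/600 ∈ [23/51, 32/51) → index 4
j=5: u_5=359/600 ∈ [23/51, 32/51) → index 4
j=6: u_6=419/600 ∈ [32/51, 13/17) → index 5
j=7: u_7=479/600 ∈ [13/17, 14/17) → index 6
j=8: u_8=539/600 ∈ [14/17, 16/17) → index 8
j=9: u_9=599/600 ∈ [16/17, 1) → index 9

0 1 2 3 4 4 5 6 8 9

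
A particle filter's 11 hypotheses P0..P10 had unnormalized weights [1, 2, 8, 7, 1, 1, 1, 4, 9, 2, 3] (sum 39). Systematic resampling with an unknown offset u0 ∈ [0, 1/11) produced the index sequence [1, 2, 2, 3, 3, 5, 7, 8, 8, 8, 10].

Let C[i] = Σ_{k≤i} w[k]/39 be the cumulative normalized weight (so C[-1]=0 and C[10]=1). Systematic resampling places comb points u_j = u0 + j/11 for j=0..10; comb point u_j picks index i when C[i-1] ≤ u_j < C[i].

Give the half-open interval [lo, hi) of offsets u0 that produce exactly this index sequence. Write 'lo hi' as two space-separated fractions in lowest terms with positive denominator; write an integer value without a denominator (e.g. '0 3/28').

C = [1/39, 1/13, 11/39, 6/13, 19/39, 20/39, 7/13, 25/39, 34/39, 12/13, 1]
j=0 picked index 1: u0 ∈ [1/39, 1/13)
j=1 picked index 2: u0 ∈ [-2/143, 82/429)
j=2 picked index 2: u0 ∈ [-15/143, 43/429)
j=3 picked index 3: u0 ∈ [4/429, 27/143)
j=4 picked index 3: u0 ∈ [-35/429, 14/143)
j=5 picked index 5: u0 ∈ [14/429, 25/429)
j=6 picked index 7: u0 ∈ [-1/143, 41/429)
j=7 picked index 8: u0 ∈ [2/429, 101/429)
j=8 picked index 8: u0 ∈ [-37/429, 62/429)
j=9 picked index 8: u0 ∈ [-76/429, 23/429)
j=10 picked index 10: u0 ∈ [2/143, 1/11)
intersection: [14/429, 23/429)

14/429 23/429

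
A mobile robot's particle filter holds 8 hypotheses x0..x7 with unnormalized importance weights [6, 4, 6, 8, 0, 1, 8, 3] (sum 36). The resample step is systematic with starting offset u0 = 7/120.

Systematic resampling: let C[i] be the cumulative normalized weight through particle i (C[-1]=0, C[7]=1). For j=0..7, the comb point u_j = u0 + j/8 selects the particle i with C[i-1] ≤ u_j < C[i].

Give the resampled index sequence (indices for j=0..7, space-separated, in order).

C = [1/6, 5/18, 4/9, 2/3, 2/3, 25/36, 11/12, 1]
j=0: u_0=7/120 ∈ [0, 1/6) → index 0
j=1: u_1=11/60 ∈ [1/6, 5/18) → index 1
j=2: u_2=37/120 ∈ [5/18, 4/9) → index 2
j=3: u_3=13/30 ∈ [5/18, 4/9) → index 2
j=4: u_4=67/120 ∈ [4/9, 2/3) → index 3
j=5: u_5=41/60 ∈ [2/3, 25/36) → index 5
j=6: u_6=97/120 ∈ [25/36, 11/12) → index 6
j=7: u_7=14/15 ∈ [11/12, 1) → index 7

0 1 2 2 3 5 6 7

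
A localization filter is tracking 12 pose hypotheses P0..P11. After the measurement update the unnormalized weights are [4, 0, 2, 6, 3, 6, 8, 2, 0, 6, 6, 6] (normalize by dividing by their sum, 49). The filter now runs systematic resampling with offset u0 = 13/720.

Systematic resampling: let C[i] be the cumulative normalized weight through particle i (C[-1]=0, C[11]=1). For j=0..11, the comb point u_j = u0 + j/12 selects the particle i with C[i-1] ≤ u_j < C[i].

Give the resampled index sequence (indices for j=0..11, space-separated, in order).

0 2 3 4 5 6 6 7 9 10 10 11

C = [4/49, 4/49, 6/49, 12/49, 15/49, 3/7, 29/49, 31/49, 31/49, 37/49, 43/49, 1]
j=0: u_0=13/720 ∈ [0, 4/49) → index 0
j=1: u_1=73/720 ∈ [4/49, 6/49) → index 2
j=2: u_2=133/720 ∈ [6/49, 12/49) → index 3
j=3: u_3=193/720 ∈ [12/49, 15/49) → index 4
j=4: u_4=253/720 ∈ [15/49, 3/7) → index 5
j=5: u_5=313/720 ∈ [3/7, 29/49) → index 6
j=6: u_6=373/720 ∈ [3/7, 29/49) → index 6
j=7: u_7=433/720 ∈ [29/49, 31/49) → index 7
j=8: u_8=493/720 ∈ [31/49, 37/49) → index 9
j=9: u_9=553/720 ∈ [37/49, 43/49) → index 10
j=10: u_10=613/720 ∈ [37/49, 43/49) → index 10
j=11: u_11=673/720 ∈ [43/49, 1) → index 11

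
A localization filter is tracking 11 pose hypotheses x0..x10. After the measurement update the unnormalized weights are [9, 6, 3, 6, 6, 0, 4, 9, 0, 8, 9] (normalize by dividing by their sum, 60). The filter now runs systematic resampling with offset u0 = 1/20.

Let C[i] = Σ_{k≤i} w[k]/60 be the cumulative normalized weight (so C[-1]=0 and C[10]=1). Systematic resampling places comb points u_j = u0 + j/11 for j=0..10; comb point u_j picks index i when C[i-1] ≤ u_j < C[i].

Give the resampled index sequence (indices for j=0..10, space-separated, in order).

0 0 1 3 4 6 7 7 9 10 10

C = [3/20, 1/4, 3/10, 2/5, 1/2, 1/2, 17/30, 43/60, 43/60, 17/20, 1]
j=0: u_0=1/20 ∈ [0, 3/20) → index 0
j=1: u_1=31/220 ∈ [0, 3/20) → index 0
j=2: u_2=51/220 ∈ [3/20, 1/4) → index 1
j=3: u_3=71/220 ∈ [3/10, 2/5) → index 3
j=4: u_4=91/220 ∈ [2/5, 1/2) → index 4
j=5: u_5=111/220 ∈ [1/2, 17/30) → index 6
j=6: u_6=131/220 ∈ [17/30, 43/60) → index 7
j=7: u_7=151/220 ∈ [17/30, 43/60) → index 7
j=8: u_8=171/220 ∈ [43/60, 17/20) → index 9
j=9: u_9=191/220 ∈ [17/20, 1) → index 10
j=10: u_10=211/220 ∈ [17/20, 1) → index 10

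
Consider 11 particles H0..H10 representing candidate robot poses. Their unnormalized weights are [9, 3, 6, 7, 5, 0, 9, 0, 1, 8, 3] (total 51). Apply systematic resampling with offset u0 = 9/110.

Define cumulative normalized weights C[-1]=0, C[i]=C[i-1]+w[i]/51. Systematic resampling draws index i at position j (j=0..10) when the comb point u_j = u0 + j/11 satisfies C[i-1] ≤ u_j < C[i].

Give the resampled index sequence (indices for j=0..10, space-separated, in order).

C = [3/17, 4/17, 6/17, 25/51, 10/17, 10/17, 13/17, 13/17, 40/51, 16/17, 1]
j=0: u_0=9/110 ∈ [0, 3/17) → index 0
j=1: u_1=19/110 ∈ [0, 3/17) → index 0
j=2: u_2=29/110 ∈ [4/17, 6/17) → index 2
j=3: u_3=39/110 ∈ [6/17, 25/51) → index 3
j=4: u_4=49/110 ∈ [6/17, 25/51) → index 3
j=5: u_5=59/110 ∈ [25/51, 10/17) → index 4
j=6: u_6=69/110 ∈ [10/17, 13/17) → index 6
j=7: u_7=79/110 ∈ [10/17, 13/17) → index 6
j=8: u_8=89/110 ∈ [40/51, 16/17) → index 9
j=9: u_9=9/10 ∈ [40/51, 16/17) → index 9
j=10: u_10=109/110 ∈ [16/17, 1) → index 10

0 0 2 3 3 4 6 6 9 9 10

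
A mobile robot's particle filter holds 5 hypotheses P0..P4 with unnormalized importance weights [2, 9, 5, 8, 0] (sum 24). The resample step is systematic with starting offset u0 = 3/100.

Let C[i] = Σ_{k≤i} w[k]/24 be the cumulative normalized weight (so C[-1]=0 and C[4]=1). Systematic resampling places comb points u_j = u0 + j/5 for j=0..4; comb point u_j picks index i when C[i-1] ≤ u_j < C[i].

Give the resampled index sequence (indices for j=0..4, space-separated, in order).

0 1 1 2 3

C = [1/12, 11/24, 2/3, 1, 1]
j=0: u_0=3/100 ∈ [0, 1/12) → index 0
j=1: u_1=23/100 ∈ [1/12, 11/24) → index 1
j=2: u_2=43/100 ∈ [1/12, 11/24) → index 1
j=3: u_3=63/100 ∈ [11/24, 2/3) → index 2
j=4: u_4=83/100 ∈ [2/3, 1) → index 3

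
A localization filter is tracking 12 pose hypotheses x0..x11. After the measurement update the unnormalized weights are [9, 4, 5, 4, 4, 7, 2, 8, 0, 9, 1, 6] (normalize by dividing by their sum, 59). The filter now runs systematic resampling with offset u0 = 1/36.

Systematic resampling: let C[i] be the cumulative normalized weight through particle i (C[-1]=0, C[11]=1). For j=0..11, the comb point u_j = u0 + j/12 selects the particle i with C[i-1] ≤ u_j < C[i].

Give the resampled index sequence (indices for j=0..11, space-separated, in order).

0 0 1 2 3 5 5 7 7 9 9 11

C = [9/59, 13/59, 18/59, 22/59, 26/59, 33/59, 35/59, 43/59, 43/59, 52/59, 53/59, 1]
j=0: u_0=1/36 ∈ [0, 9/59) → index 0
j=1: u_1=1/9 ∈ [0, 9/59) → index 0
j=2: u_2=7/36 ∈ [9/59, 13/59) → index 1
j=3: u_3=5/18 ∈ [13/59, 18/59) → index 2
j=4: u_4=13/36 ∈ [18/59, 22/59) → index 3
j=5: u_5=4/9 ∈ [26/59, 33/59) → index 5
j=6: u_6=19/36 ∈ [26/59, 33/59) → index 5
j=7: u_7=11/18 ∈ [35/59, 43/59) → index 7
j=8: u_8=25/36 ∈ [35/59, 43/59) → index 7
j=9: u_9=7/9 ∈ [43/59, 52/59) → index 9
j=10: u_10=31/36 ∈ [43/59, 52/59) → index 9
j=11: u_11=17/18 ∈ [53/59, 1) → index 11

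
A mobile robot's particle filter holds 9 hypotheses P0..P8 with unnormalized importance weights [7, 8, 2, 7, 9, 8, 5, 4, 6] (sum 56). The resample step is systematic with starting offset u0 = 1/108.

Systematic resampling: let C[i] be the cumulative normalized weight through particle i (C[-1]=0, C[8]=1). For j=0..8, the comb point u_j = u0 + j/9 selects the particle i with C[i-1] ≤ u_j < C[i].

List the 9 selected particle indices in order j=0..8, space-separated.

C = [1/8, 15/56, 17/56, 3/7, 33/56, 41/56, 23/28, 25/28, 1]
j=0: u_0=1/108 ∈ [0, 1/8) → index 0
j=1: u_1=13/108 ∈ [0, 1/8) → index 0
j=2: u_2=25/108 ∈ [1/8, 15/56) → index 1
j=3: u_3=37/108 ∈ [17/56, 3/7) → index 3
j=4: u_4=49/108 ∈ [3/7, 33/56) → index 4
j=5: u_5=61/108 ∈ [3/7, 33/56) → index 4
j=6: u_6=73/108 ∈ [33/56, 41/56) → index 5
j=7: u_7=85/108 ∈ [41/56, 23/28) → index 6
j=8: u_8=97/108 ∈ [25/28, 1) → index 8

0 0 1 3 4 4 5 6 8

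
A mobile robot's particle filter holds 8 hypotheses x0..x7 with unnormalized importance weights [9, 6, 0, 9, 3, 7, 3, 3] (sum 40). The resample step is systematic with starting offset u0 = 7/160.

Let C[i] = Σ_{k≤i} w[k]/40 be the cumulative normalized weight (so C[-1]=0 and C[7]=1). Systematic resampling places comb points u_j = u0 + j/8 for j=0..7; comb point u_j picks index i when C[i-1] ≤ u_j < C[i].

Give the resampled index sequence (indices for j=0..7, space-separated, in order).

C = [9/40, 3/8, 3/8, 3/5, 27/40, 17/20, 37/40, 1]
j=0: u_0=7/160 ∈ [0, 9/40) → index 0
j=1: u_1=27/160 ∈ [0, 9/40) → index 0
j=2: u_2=47/160 ∈ [9/40, 3/8) → index 1
j=3: u_3=67/160 ∈ [3/8, 3/5) → index 3
j=4: u_4=87/160 ∈ [3/8, 3/5) → index 3
j=5: u_5=107/160 ∈ [3/5, 27/40) → index 4
j=6: u_6=127/160 ∈ [27/40, 17/20) → index 5
j=7: u_7=147/160 ∈ [17/20, 37/40) → index 6

0 0 1 3 3 4 5 6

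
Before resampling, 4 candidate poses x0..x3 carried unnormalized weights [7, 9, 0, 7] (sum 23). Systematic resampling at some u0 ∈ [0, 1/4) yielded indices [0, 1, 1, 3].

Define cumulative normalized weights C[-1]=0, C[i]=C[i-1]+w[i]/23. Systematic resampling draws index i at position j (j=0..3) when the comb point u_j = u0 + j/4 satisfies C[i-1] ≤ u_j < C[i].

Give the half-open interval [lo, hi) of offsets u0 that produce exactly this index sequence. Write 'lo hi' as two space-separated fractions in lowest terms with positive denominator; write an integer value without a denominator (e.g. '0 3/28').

5/92 9/46

C = [7/23, 16/23, 16/23, 1]
j=0 picked index 0: u0 ∈ [0, 7/23)
j=1 picked index 1: u0 ∈ [5/92, 41/92)
j=2 picked index 1: u0 ∈ [-9/46, 9/46)
j=3 picked index 3: u0 ∈ [-5/92, 1/4)
intersection: [5/92, 9/46)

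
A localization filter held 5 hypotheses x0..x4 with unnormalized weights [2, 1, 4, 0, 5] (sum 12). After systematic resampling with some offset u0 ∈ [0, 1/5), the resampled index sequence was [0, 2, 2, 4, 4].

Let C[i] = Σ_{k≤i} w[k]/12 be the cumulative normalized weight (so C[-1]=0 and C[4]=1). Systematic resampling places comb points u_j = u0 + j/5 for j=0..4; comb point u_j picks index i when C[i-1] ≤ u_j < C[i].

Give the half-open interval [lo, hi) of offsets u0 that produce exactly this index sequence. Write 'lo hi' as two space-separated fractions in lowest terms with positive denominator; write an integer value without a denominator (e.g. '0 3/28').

C = [1/6, 1/4, 7/12, 7/12, 1]
j=0 picked index 0: u0 ∈ [0, 1/6)
j=1 picked index 2: u0 ∈ [1/20, 23/60)
j=2 picked index 2: u0 ∈ [-3/20, 11/60)
j=3 picked index 4: u0 ∈ [-1/60, 2/5)
j=4 picked index 4: u0 ∈ [-13/60, 1/5)
intersection: [1/20, 1/6)

1/20 1/6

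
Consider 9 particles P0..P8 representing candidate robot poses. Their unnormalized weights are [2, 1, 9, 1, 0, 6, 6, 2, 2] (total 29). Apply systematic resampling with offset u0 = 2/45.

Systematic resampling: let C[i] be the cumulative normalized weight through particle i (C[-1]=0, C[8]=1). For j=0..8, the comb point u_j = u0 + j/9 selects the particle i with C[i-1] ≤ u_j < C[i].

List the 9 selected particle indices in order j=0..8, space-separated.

0 2 2 2 5 5 6 6 8

C = [2/29, 3/29, 12/29, 13/29, 13/29, 19/29, 25/29, 27/29, 1]
j=0: u_0=2/45 ∈ [0, 2/29) → index 0
j=1: u_1=7/45 ∈ [3/29, 12/29) → index 2
j=2: u_2=4/15 ∈ [3/29, 12/29) → index 2
j=3: u_3=17/45 ∈ [3/29, 12/29) → index 2
j=4: u_4=22/45 ∈ [13/29, 19/29) → index 5
j=5: u_5=3/5 ∈ [13/29, 19/29) → index 5
j=6: u_6=32/45 ∈ [19/29, 25/29) → index 6
j=7: u_7=37/45 ∈ [19/29, 25/29) → index 6
j=8: u_8=14/15 ∈ [27/29, 1) → index 8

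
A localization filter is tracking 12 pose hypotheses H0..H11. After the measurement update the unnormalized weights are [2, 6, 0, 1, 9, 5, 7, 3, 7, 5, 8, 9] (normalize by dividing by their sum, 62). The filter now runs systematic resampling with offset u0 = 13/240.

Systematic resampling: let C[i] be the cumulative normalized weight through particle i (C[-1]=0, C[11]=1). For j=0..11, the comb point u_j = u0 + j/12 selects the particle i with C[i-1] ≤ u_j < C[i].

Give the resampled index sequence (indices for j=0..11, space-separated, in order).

1 3 4 5 6 6 8 8 9 10 11 11

C = [1/31, 4/31, 4/31, 9/62, 9/31, 23/62, 15/31, 33/62, 20/31, 45/62, 53/62, 1]
j=0: u_0=13/240 ∈ [1/31, 4/31) → index 1
j=1: u_1=11/80 ∈ [4/31, 9/62) → index 3
j=2: u_2=53/240 ∈ [9/62, 9/31) → index 4
j=3: u_3=73/240 ∈ [9/31, 23/62) → index 5
j=4: u_4=31/80 ∈ [23/62, 15/31) → index 6
j=5: u_5=113/240 ∈ [23/62, 15/31) → index 6
j=6: u_6=133/240 ∈ [33/62, 20/31) → index 8
j=7: u_7=51/80 ∈ [33/62, 20/31) → index 8
j=8: u_8=173/240 ∈ [20/31, 45/62) → index 9
j=9: u_9=193/240 ∈ [45/62, 53/62) → index 10
j=10: u_10=71/80 ∈ [53/62, 1) → index 11
j=11: u_11=233/240 ∈ [53/62, 1) → index 11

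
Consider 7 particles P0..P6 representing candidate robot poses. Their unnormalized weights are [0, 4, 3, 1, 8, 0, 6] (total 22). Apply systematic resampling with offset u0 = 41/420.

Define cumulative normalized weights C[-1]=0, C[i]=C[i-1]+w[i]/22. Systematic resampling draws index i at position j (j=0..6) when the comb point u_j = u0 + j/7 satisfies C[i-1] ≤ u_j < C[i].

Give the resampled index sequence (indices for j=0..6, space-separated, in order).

1 2 4 4 4 6 6

C = [0, 2/11, 7/22, 4/11, 8/11, 8/11, 1]
j=0: u_0=41/420 ∈ [0, 2/11) → index 1
j=1: u_1=101/420 ∈ [2/11, 7/22) → index 2
j=2: u_2=23/60 ∈ [4/11, 8/11) → index 4
j=3: u_3=221/420 ∈ [4/11, 8/11) → index 4
j=4: u_4=281/420 ∈ [4/11, 8/11) → index 4
j=5: u_5=341/420 ∈ [8/11, 1) → index 6
j=6: u_6=401/420 ∈ [8/11, 1) → index 6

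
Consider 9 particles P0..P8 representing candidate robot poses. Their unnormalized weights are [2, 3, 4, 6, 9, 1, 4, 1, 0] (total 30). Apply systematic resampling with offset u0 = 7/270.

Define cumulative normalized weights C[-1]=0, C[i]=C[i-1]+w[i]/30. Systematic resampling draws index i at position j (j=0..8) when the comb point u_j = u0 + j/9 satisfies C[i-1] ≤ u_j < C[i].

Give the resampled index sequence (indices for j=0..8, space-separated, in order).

C = [1/15, 1/6, 3/10, 1/2, 4/5, 5/6, 29/30, 1, 1]
j=0: u_0=7/270 ∈ [0, 1/15) → index 0
j=1: u_1=37/270 ∈ [1/15, 1/6) → index 1
j=2: u_2=67/270 ∈ [1/6, 3/10) → index 2
j=3: u_3=97/270 ∈ [3/10, 1/2) → index 3
j=4: u_4=127/270 ∈ [3/10, 1/2) → index 3
j=5: u_5=157/270 ∈ [1/2, 4/5) → index 4
j=6: u_6=187/270 ∈ [1/2, 4/5) → index 4
j=7: u_7=217/270 ∈ [4/5, 5/6) → index 5
j=8: u_8=247/270 ∈ [5/6, 29/30) → index 6

0 1 2 3 3 4 4 5 6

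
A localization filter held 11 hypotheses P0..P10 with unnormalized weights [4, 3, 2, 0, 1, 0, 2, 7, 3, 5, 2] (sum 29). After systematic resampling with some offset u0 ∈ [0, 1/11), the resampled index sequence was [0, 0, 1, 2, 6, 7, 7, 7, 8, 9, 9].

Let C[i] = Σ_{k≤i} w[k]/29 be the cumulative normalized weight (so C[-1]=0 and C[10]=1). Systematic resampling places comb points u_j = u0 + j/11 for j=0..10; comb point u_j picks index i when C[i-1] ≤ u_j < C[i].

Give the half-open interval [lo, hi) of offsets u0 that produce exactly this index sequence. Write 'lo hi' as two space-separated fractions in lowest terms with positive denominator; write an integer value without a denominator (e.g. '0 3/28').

0 6/319

C = [4/29, 7/29, 9/29, 9/29, 10/29, 10/29, 12/29, 19/29, 22/29, 27/29, 1]
j=0 picked index 0: u0 ∈ [0, 4/29)
j=1 picked index 0: u0 ∈ [-1/11, 15/319)
j=2 picked index 1: u0 ∈ [-14/319, 19/319)
j=3 picked index 2: u0 ∈ [-10/319, 12/319)
j=4 picked index 6: u0 ∈ [-6/319, 16/319)
j=5 picked index 7: u0 ∈ [-13/319, 64/319)
j=6 picked index 7: u0 ∈ [-42/319, 35/319)
j=7 picked index 7: u0 ∈ [-71/319, 6/319)
j=8 picked index 8: u0 ∈ [-23/319, 10/319)
j=9 picked index 9: u0 ∈ [-19/319, 36/319)
j=10 picked index 9: u0 ∈ [-48/319, 7/319)
intersection: [0, 6/319)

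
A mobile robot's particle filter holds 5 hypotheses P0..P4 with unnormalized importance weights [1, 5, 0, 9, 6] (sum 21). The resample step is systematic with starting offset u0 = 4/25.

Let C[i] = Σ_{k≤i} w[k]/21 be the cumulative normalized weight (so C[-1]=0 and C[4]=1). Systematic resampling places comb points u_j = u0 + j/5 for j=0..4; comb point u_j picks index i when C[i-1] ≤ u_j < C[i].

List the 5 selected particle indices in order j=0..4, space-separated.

C = [1/21, 2/7, 2/7, 5/7, 1]
j=0: u_0=4/25 ∈ [1/21, 2/7) → index 1
j=1: u_1=9/25 ∈ [2/7, 5/7) → index 3
j=2: u_2=14/25 ∈ [2/7, 5/7) → index 3
j=3: u_3=19/25 ∈ [5/7, 1) → index 4
j=4: u_4=24/25 ∈ [5/7, 1) → index 4

1 3 3 4 4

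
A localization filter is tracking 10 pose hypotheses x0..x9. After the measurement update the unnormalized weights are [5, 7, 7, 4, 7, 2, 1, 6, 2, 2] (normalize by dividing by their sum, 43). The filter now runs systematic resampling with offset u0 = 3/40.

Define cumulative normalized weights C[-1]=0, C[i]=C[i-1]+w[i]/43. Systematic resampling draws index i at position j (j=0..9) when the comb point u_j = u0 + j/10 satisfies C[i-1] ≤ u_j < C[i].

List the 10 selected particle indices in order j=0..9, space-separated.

0 1 1 2 3 4 4 7 7 9

C = [5/43, 12/43, 19/43, 23/43, 30/43, 32/43, 33/43, 39/43, 41/43, 1]
j=0: u_0=3/40 ∈ [0, 5/43) → index 0
j=1: u_1=7/40 ∈ [5/43, 12/43) → index 1
j=2: u_2=11/40 ∈ [5/43, 12/43) → index 1
j=3: u_3=3/8 ∈ [12/43, 19/43) → index 2
j=4: u_4=19/40 ∈ [19/43, 23/43) → index 3
j=5: u_5=23/40 ∈ [23/43, 30/43) → index 4
j=6: u_6=27/40 ∈ [23/43, 30/43) → index 4
j=7: u_7=31/40 ∈ [33/43, 39/43) → index 7
j=8: u_8=7/8 ∈ [33/43, 39/43) → index 7
j=9: u_9=39/40 ∈ [41/43, 1) → index 9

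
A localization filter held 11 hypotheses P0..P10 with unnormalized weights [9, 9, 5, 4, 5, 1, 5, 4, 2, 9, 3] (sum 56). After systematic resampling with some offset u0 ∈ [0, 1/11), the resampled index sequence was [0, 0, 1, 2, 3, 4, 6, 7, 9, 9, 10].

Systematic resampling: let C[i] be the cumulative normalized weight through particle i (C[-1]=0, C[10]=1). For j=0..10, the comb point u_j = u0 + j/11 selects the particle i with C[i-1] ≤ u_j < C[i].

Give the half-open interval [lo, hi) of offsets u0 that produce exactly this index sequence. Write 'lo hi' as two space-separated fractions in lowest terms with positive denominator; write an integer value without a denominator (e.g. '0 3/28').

C = [9/56, 9/28, 23/56, 27/56, 4/7, 33/56, 19/28, 3/4, 11/14, 53/56, 1]
j=0 picked index 0: u0 ∈ [0, 9/56)
j=1 picked index 0: u0 ∈ [-1/11, 43/616)
j=2 picked index 1: u0 ∈ [-13/616, 43/308)
j=3 picked index 2: u0 ∈ [15/308, 85/616)
j=4 picked index 3: u0 ∈ [29/616, 73/616)
j=5 picked index 4: u0 ∈ [17/616, 9/77)
j=6 picked index 6: u0 ∈ [27/616, 41/308)
j=7 picked index 7: u0 ∈ [13/308, 5/44)
j=8 picked index 9: u0 ∈ [9/154, 135/616)
j=9 picked index 9: u0 ∈ [-5/154, 79/616)
j=10 picked index 10: u0 ∈ [23/616, 1/11)
intersection: [9/154, 43/616)

9/154 43/616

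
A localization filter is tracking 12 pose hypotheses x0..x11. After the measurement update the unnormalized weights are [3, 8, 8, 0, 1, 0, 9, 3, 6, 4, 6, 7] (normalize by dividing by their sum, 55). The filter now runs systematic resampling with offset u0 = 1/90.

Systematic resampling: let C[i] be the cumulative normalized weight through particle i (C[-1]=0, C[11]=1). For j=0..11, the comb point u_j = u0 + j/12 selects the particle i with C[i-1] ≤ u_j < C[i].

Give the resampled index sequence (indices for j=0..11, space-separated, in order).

0 1 1 2 2 6 6 8 8 9 10 11

C = [3/55, 1/5, 19/55, 19/55, 4/11, 4/11, 29/55, 32/55, 38/55, 42/55, 48/55, 1]
j=0: u_0=1/90 ∈ [0, 3/55) → index 0
j=1: u_1=17/180 ∈ [3/55, 1/5) → index 1
j=2: u_2=8/45 ∈ [3/55, 1/5) → index 1
j=3: u_3=47/180 ∈ [1/5, 19/55) → index 2
j=4: u_4=31/90 ∈ [1/5, 19/55) → index 2
j=5: u_5=77/180 ∈ [4/11, 29/55) → index 6
j=6: u_6=23/45 ∈ [4/11, 29/55) → index 6
j=7: u_7=107/180 ∈ [32/55, 38/55) → index 8
j=8: u_8=61/90 ∈ [32/55, 38/55) → index 8
j=9: u_9=137/180 ∈ [38/55, 42/55) → index 9
j=10: u_10=38/45 ∈ [42/55, 48/55) → index 10
j=11: u_11=167/180 ∈ [48/55, 1) → index 11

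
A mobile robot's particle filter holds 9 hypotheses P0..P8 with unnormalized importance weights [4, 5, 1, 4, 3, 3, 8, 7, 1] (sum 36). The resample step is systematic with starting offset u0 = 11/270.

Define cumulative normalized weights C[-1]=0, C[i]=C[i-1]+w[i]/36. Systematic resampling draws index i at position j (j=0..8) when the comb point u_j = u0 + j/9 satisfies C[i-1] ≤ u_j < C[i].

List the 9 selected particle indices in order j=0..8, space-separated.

C = [1/9, 1/4, 5/18, 7/18, 17/36, 5/9, 7/9, 35/36, 1]
j=0: u_0=11/270 ∈ [0, 1/9) → index 0
j=1: u_1=41/270 ∈ [1/9, 1/4) → index 1
j=2: u_2=71/270 ∈ [1/4, 5/18) → index 2
j=3: u_3=101/270 ∈ [5/18, 7/18) → index 3
j=4: u_4=131/270 ∈ [17/36, 5/9) → index 5
j=5: u_5=161/270 ∈ [5/9, 7/9) → index 6
j=6: u_6=191/270 ∈ [5/9, 7/9) → index 6
j=7: u_7=221/270 ∈ [7/9, 35/36) → index 7
j=8: u_8=251/270 ∈ [7/9, 35/36) → index 7

0 1 2 3 5 6 6 7 7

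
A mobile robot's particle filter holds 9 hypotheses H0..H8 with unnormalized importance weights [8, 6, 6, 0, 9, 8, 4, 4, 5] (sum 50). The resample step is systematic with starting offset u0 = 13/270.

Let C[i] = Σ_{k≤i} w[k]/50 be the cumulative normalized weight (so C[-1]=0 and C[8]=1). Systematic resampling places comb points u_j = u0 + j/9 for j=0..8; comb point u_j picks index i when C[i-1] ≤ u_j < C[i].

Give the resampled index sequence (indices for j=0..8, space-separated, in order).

0 0 1 2 4 5 5 7 8

C = [4/25, 7/25, 2/5, 2/5, 29/50, 37/50, 41/50, 9/10, 1]
j=0: u_0=13/270 ∈ [0, 4/25) → index 0
j=1: u_1=43/270 ∈ [0, 4/25) → index 0
j=2: u_2=73/270 ∈ [4/25, 7/25) → index 1
j=3: u_3=103/270 ∈ [7/25, 2/5) → index 2
j=4: u_4=133/270 ∈ [2/5, 29/50) → index 4
j=5: u_5=163/270 ∈ [29/50, 37/50) → index 5
j=6: u_6=193/270 ∈ [29/50, 37/50) → index 5
j=7: u_7=223/270 ∈ [41/50, 9/10) → index 7
j=8: u_8=253/270 ∈ [9/10, 1) → index 8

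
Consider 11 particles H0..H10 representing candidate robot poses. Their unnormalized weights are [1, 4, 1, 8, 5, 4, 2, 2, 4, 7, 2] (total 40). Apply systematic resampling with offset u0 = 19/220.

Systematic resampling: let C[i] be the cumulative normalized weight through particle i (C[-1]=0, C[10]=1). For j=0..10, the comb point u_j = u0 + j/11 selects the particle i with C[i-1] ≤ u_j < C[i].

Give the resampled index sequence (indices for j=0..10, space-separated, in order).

1 3 3 4 4 5 7 8 9 9 10

C = [1/40, 1/8, 3/20, 7/20, 19/40, 23/40, 5/8, 27/40, 31/40, 19/20, 1]
j=0: u_0=19/220 ∈ [1/40, 1/8) → index 1
j=1: u_1=39/220 ∈ [3/20, 7/20) → index 3
j=2: u_2=59/220 ∈ [3/20, 7/20) → index 3
j=3: u_3=79/220 ∈ [7/20, 19/40) → index 4
j=4: u_4=9/20 ∈ [7/20, 19/40) → index 4
j=5: u_5=119/220 ∈ [19/40, 23/40) → index 5
j=6: u_6=139/220 ∈ [5/8, 27/40) → index 7
j=7: u_7=159/220 ∈ [27/40, 31/40) → index 8
j=8: u_8=179/220 ∈ [31/40, 19/20) → index 9
j=9: u_9=199/220 ∈ [31/40, 19/20) → index 9
j=10: u_10=219/220 ∈ [19/20, 1) → index 10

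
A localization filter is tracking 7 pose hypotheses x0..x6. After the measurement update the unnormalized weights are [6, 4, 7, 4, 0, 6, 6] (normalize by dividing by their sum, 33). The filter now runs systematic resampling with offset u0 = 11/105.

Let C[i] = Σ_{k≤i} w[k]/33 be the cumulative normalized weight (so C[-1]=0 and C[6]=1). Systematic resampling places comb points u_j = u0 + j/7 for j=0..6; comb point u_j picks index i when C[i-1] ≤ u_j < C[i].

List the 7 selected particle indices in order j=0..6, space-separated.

0 1 2 3 5 6 6

C = [2/11, 10/33, 17/33, 7/11, 7/11, 9/11, 1]
j=0: u_0=11/105 ∈ [0, 2/11) → index 0
j=1: u_1=26/105 ∈ [2/11, 10/33) → index 1
j=2: u_2=41/105 ∈ [10/33, 17/33) → index 2
j=3: u_3=8/15 ∈ [17/33, 7/11) → index 3
j=4: u_4=71/105 ∈ [7/11, 9/11) → index 5
j=5: u_5=86/105 ∈ [9/11, 1) → index 6
j=6: u_6=101/105 ∈ [9/11, 1) → index 6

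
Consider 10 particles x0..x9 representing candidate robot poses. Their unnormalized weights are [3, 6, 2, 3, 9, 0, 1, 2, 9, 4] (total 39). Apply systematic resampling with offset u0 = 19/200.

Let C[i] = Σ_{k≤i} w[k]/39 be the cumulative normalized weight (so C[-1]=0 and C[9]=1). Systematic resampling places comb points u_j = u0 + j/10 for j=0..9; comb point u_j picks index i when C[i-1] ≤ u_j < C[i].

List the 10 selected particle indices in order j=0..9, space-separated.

C = [1/13, 3/13, 11/39, 14/39, 23/39, 23/39, 8/13, 2/3, 35/39, 1]
j=0: u_0=19/200 ∈ [1/13, 3/13) → index 1
j=1: u_1=39/200 ∈ [1/13, 3/13) → index 1
j=2: u_2=59/200 ∈ [11/39, 14/39) → index 3
j=3: u_3=79/200 ∈ [14/39, 23/39) → index 4
j=4: u_4=99/200 ∈ [14/39, 23/39) → index 4
j=5: u_5=119/200 ∈ [23/39, 8/13) → index 6
j=6: u_6=139/200 ∈ [2/3, 35/39) → index 8
j=7: u_7=159/200 ∈ [2/3, 35/39) → index 8
j=8: u_8=179/200 ∈ [2/3, 35/39) → index 8
j=9: u_9=199/200 ∈ [35/39, 1) → index 9

1 1 3 4 4 6 8 8 8 9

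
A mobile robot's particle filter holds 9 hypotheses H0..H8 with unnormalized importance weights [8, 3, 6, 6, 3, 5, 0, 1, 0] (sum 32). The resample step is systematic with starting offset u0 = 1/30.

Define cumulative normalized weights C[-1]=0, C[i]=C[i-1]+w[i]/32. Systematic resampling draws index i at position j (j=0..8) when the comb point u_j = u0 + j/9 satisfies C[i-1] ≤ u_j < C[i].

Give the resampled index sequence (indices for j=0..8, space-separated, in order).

C = [1/4, 11/32, 17/32, 23/32, 13/16, 31/32, 31/32, 1, 1]
j=0: u_0=1/30 ∈ [0, 1/4) → index 0
j=1: u_1=13/90 ∈ [0, 1/4) → index 0
j=2: u_2=23/90 ∈ [1/4, 11/32) → index 1
j=3: u_3=11/30 ∈ [11/32, 17/32) → index 2
j=4: u_4=43/90 ∈ [11/32, 17/32) → index 2
j=5: u_5=53/90 ∈ [17/32, 23/32) → index 3
j=6: u_6=7/10 ∈ [17/32, 23/32) → index 3
j=7: u_7=73/90 ∈ [23/32, 13/16) → index 4
j=8: u_8=83/90 ∈ [13/16, 31/32) → index 5

0 0 1 2 2 3 3 4 5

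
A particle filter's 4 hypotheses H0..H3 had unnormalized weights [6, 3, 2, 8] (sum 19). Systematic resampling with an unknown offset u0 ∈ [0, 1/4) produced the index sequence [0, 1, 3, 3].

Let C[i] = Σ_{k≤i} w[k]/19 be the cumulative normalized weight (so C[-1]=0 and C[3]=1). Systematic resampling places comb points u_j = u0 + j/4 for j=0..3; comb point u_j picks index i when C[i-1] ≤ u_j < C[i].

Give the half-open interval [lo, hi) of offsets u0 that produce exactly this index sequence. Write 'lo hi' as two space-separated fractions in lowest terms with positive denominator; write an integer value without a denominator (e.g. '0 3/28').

C = [6/19, 9/19, 11/19, 1]
j=0 picked index 0: u0 ∈ [0, 6/19)
j=1 picked index 1: u0 ∈ [5/76, 17/76)
j=2 picked index 3: u0 ∈ [3/38, 1/2)
j=3 picked index 3: u0 ∈ [-13/76, 1/4)
intersection: [3/38, 17/76)

3/38 17/76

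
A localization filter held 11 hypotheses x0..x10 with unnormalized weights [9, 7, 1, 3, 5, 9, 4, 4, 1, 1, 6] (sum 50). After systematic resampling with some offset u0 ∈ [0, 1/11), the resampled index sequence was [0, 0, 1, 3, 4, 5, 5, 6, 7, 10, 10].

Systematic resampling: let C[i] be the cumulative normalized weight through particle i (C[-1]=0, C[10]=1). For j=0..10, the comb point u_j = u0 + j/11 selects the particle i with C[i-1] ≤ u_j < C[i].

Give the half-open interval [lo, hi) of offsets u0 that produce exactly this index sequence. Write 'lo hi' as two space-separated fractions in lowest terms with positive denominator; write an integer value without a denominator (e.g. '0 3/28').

C = [9/50, 8/25, 17/50, 2/5, 1/2, 17/25, 19/25, 21/25, 43/50, 22/25, 1]
j=0 picked index 0: u0 ∈ [0, 9/50)
j=1 picked index 0: u0 ∈ [-1/11, 49/550)
j=2 picked index 1: u0 ∈ [-1/550, 38/275)
j=3 picked index 3: u0 ∈ [37/550, 7/55)
j=4 picked index 4: u0 ∈ [2/55, 3/22)
j=5 picked index 5: u0 ∈ [1/22, 62/275)
j=6 picked index 5: u0 ∈ [-1/22, 37/275)
j=7 picked index 6: u0 ∈ [12/275, 34/275)
j=8 picked index 7: u0 ∈ [9/275, 31/275)
j=9 picked index 10: u0 ∈ [17/275, 2/11)
j=10 picked index 10: u0 ∈ [-8/275, 1/11)
intersection: [37/550, 49/550)

37/550 49/550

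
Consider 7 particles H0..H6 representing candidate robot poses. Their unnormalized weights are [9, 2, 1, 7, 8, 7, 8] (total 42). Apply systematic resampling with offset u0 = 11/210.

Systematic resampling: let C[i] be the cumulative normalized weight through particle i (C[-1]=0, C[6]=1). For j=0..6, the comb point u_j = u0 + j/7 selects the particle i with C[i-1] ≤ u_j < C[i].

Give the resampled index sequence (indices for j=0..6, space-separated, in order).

C = [3/14, 11/42, 2/7, 19/42, 9/14, 17/21, 1]
j=0: u_0=11/210 ∈ [0, 3/14) → index 0
j=1: u_1=41/210 ∈ [0, 3/14) → index 0
j=2: u_2=71/210 ∈ [2/7, 19/42) → index 3
j=3: u_3=101/210 ∈ [19/42, 9/14) → index 4
j=4: u_4=131/210 ∈ [19/42, 9/14) → index 4
j=5: u_5=23/30 ∈ [9/14, 17/21) → index 5
j=6: u_6=191/210 ∈ [17/21, 1) → index 6

0 0 3 4 4 5 6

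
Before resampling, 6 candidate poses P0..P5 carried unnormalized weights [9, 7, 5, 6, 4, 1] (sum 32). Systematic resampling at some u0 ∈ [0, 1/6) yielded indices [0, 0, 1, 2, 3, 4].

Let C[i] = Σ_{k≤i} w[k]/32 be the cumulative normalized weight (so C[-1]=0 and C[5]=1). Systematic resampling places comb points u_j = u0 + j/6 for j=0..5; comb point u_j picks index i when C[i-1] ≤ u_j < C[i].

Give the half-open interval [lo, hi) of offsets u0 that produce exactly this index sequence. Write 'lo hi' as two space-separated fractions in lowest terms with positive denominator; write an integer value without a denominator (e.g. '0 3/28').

1/96 11/96

C = [9/32, 1/2, 21/32, 27/32, 31/32, 1]
j=0 picked index 0: u0 ∈ [0, 9/32)
j=1 picked index 0: u0 ∈ [-1/6, 11/96)
j=2 picked index 1: u0 ∈ [-5/96, 1/6)
j=3 picked index 2: u0 ∈ [0, 5/32)
j=4 picked index 3: u0 ∈ [-1/96, 17/96)
j=5 picked index 4: u0 ∈ [1/96, 13/96)
intersection: [1/96, 11/96)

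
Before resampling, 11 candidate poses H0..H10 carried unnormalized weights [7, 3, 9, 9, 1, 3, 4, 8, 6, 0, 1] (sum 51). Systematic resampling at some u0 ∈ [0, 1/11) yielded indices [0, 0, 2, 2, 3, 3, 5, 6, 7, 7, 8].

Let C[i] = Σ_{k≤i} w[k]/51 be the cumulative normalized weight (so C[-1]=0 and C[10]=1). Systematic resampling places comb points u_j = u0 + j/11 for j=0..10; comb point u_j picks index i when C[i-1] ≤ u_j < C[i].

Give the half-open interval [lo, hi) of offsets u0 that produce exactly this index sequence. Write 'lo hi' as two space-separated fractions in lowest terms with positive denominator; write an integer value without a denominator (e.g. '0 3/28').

C = [7/51, 10/51, 19/51, 28/51, 29/51, 32/51, 12/17, 44/51, 50/51, 50/51, 1]
j=0 picked index 0: u0 ∈ [0, 7/51)
j=1 picked index 0: u0 ∈ [-1/11, 26/561)
j=2 picked index 2: u0 ∈ [8/561, 107/561)
j=3 picked index 2: u0 ∈ [-43/561, 56/561)
j=4 picked index 3: u0 ∈ [5/561, 104/561)
j=5 picked index 3: u0 ∈ [-46/561, 53/561)
j=6 picked index 5: u0 ∈ [13/561, 46/561)
j=7 picked index 6: u0 ∈ [-5/561, 13/187)
j=8 picked index 7: u0 ∈ [-4/187, 76/561)
j=9 picked index 7: u0 ∈ [-21/187, 25/561)
j=10 picked index 8: u0 ∈ [-26/561, 40/561)
intersection: [13/561, 25/561)

13/561 25/561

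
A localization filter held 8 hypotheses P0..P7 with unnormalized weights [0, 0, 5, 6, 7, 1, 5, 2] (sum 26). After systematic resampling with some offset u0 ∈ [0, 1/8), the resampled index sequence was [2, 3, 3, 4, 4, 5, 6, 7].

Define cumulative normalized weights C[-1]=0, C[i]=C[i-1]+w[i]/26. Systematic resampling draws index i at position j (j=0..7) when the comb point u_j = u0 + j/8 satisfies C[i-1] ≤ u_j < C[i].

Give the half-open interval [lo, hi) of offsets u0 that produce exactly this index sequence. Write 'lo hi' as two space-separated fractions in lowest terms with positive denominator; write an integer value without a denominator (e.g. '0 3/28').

7/104 11/104

C = [0, 0, 5/26, 11/26, 9/13, 19/26, 12/13, 1]
j=0 picked index 2: u0 ∈ [0, 5/26)
j=1 picked index 3: u0 ∈ [7/104, 31/104)
j=2 picked index 3: u0 ∈ [-3/52, 9/52)
j=3 picked index 4: u0 ∈ [5/104, 33/104)
j=4 picked index 4: u0 ∈ [-1/13, 5/26)
j=5 picked index 5: u0 ∈ [7/104, 11/104)
j=6 picked index 6: u0 ∈ [-1/52, 9/52)
j=7 picked index 7: u0 ∈ [5/104, 1/8)
intersection: [7/104, 11/104)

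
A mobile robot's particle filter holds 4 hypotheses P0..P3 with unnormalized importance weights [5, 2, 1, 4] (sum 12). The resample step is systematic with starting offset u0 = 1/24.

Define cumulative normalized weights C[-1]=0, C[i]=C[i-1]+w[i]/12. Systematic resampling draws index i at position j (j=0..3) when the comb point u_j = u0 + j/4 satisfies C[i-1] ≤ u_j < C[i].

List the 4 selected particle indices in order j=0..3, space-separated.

0 0 1 3

C = [5/12, 7/12, 2/3, 1]
j=0: u_0=1/24 ∈ [0, 5/12) → index 0
j=1: u_1=7/24 ∈ [0, 5/12) → index 0
j=2: u_2=13/24 ∈ [5/12, 7/12) → index 1
j=3: u_3=19/24 ∈ [2/3, 1) → index 3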